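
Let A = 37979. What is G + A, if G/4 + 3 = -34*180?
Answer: 13487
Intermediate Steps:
G = -24492 (G = -12 + 4*(-34*180) = -12 + 4*(-6120) = -12 - 24480 = -24492)
G + A = -24492 + 37979 = 13487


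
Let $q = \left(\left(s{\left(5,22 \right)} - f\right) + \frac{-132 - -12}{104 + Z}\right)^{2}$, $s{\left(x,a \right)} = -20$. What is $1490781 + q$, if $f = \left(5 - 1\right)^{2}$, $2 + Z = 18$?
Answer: $1492150$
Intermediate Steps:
$Z = 16$ ($Z = -2 + 18 = 16$)
$f = 16$ ($f = 4^{2} = 16$)
$q = 1369$ ($q = \left(\left(-20 - 16\right) + \frac{-132 - -12}{104 + 16}\right)^{2} = \left(\left(-20 - 16\right) + \frac{-132 + \left(-22 + 34\right)}{120}\right)^{2} = \left(-36 + \left(-132 + 12\right) \frac{1}{120}\right)^{2} = \left(-36 - 1\right)^{2} = \left(-37\right)^{2} = 1369$)
$1490781 + q = 1490781 + 1369 = 1492150$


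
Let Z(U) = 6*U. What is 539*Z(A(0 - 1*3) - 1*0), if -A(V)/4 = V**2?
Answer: -116424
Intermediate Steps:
A(V) = -4*V**2
539*Z(A(0 - 1*3) - 1*0) = 539*(6*(-4*(0 - 1*3)**2 - 1*0)) = 539*(6*(-4*(0 - 3)**2 + 0)) = 539*(6*(-4*(-3)**2 + 0)) = 539*(6*(-4*9 + 0)) = 539*(6*(-36 + 0)) = 539*(6*(-36)) = 539*(-216) = -116424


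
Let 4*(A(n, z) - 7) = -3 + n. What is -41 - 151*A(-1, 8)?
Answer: -947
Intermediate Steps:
A(n, z) = 25/4 + n/4 (A(n, z) = 7 + (-3 + n)/4 = 7 + (-¾ + n/4) = 25/4 + n/4)
-41 - 151*A(-1, 8) = -41 - 151*(25/4 + (¼)*(-1)) = -41 - 151*(25/4 - ¼) = -41 - 151*6 = -41 - 906 = -947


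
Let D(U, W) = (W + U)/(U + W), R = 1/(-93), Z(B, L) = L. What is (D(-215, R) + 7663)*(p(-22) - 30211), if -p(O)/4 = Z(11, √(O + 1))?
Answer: -231537104 - 30656*I*√21 ≈ -2.3154e+8 - 1.4048e+5*I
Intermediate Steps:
p(O) = -4*√(1 + O) (p(O) = -4*√(O + 1) = -4*√(1 + O))
R = -1/93 ≈ -0.010753
D(U, W) = 1 (D(U, W) = (U + W)/(U + W) = 1)
(D(-215, R) + 7663)*(p(-22) - 30211) = (1 + 7663)*(-4*√(1 - 22) - 30211) = 7664*(-4*I*√21 - 30211) = 7664*(-30211 - 4*I*√21) = -231537104 - 30656*I*√21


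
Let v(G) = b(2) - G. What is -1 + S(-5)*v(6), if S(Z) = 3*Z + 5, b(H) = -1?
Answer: 69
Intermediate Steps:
S(Z) = 5 + 3*Z
v(G) = -1 - G
-1 + S(-5)*v(6) = -1 + (5 + 3*(-5))*(-1 - 1*6) = -1 + (5 - 15)*(-1 - 6) = -1 - 10*(-7) = -1 + 70 = 69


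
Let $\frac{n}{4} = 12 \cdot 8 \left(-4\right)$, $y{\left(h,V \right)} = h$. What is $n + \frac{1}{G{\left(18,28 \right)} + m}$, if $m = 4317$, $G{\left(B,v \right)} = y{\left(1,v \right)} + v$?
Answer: $- \frac{6675455}{4346} \approx -1536.0$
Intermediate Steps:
$G{\left(B,v \right)} = 1 + v$
$n = -1536$ ($n = 4 \cdot 12 \cdot 8 \left(-4\right) = 4 \cdot 96 \left(-4\right) = 4 \left(-384\right) = -1536$)
$n + \frac{1}{G{\left(18,28 \right)} + m} = -1536 + \frac{1}{\left(1 + 28\right) + 4317} = -1536 + \frac{1}{29 + 4317} = -1536 + \frac{1}{4346} = - \frac{6675455}{4346}$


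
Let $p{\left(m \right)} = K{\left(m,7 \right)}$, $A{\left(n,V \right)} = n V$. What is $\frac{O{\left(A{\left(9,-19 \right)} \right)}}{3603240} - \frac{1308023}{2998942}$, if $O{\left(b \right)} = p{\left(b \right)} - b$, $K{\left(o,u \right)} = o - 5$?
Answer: $- \frac{471313578923}{1080590777208} \approx -0.43616$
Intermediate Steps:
$A{\left(n,V \right)} = V n$
$K{\left(o,u \right)} = -5 + o$ ($K{\left(o,u \right)} = o - 5 = -5 + o$)
$p{\left(m \right)} = -5 + m$
$O{\left(b \right)} = -5$ ($O{\left(b \right)} = \left(-5 + b\right) - b = -5$)
$\frac{O{\left(A{\left(9,-19 \right)} \right)}}{3603240} - \frac{1308023}{2998942} = - \frac{5}{3603240} - \frac{1308023}{2998942} = \left(-5\right) \frac{1}{3603240} - \frac{1308023}{2998942} = - \frac{1}{720648} - \frac{1308023}{2998942} = - \frac{471313578923}{1080590777208}$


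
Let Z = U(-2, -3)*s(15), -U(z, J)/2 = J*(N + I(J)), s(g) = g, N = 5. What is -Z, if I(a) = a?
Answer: -180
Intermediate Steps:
U(z, J) = -2*J*(5 + J)
Z = 180 (Z = -2*(-3)*(5 - 3)*15 = -2*(-3)*2*15 = 12*15 = 180)
-Z = -1*180 = -180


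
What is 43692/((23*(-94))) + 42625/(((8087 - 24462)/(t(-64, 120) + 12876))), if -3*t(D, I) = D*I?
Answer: -5692895582/141611 ≈ -40201.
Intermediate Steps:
t(D, I) = -D*I/3
43692/((23*(-94))) + 42625/(((8087 - 24462)/(t(-64, 120) + 12876))) = 43692/((23*(-94))) + 42625/(((8087 - 24462)/(-1/3*(-64)*120 + 12876))) = 43692/(-2162) + 42625/((-16375/(2560 + 12876))) = 43692*(-1/2162) + 42625/((-16375/15436)) = -21846/1081 + 42625/((-16375*1/15436)) = -21846/1081 + 42625/(-16375/15436) = -21846/1081 + 42625*(-15436/16375) = -21846/1081 - 5263676/131 = -5692895582/141611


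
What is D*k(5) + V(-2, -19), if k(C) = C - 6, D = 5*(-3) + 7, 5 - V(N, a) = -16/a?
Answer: 231/19 ≈ 12.158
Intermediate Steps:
V(N, a) = 5 + 16/a (V(N, a) = 5 - (-16)/a = 5 + 16/a)
D = -8 (D = -15 + 7 = -8)
k(C) = -6 + C
D*k(5) + V(-2, -19) = -8*(-6 + 5) + (5 + 16/(-19)) = -8*(-1) + (5 + 16*(-1/19)) = 8 + (5 - 16/19) = 8 + 79/19 = 231/19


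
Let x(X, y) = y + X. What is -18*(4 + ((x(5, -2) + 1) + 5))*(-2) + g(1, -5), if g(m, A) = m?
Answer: 469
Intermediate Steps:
x(X, y) = X + y
-18*(4 + ((x(5, -2) + 1) + 5))*(-2) + g(1, -5) = -18*(4 + (((5 - 2) + 1) + 5))*(-2) + 1 = -18*(4 + ((3 + 1) + 5))*(-2) + 1 = -18*(4 + (4 + 5))*(-2) + 1 = -18*(4 + 9)*(-2) + 1 = -234*(-2) + 1 = -18*(-26) + 1 = 468 + 1 = 469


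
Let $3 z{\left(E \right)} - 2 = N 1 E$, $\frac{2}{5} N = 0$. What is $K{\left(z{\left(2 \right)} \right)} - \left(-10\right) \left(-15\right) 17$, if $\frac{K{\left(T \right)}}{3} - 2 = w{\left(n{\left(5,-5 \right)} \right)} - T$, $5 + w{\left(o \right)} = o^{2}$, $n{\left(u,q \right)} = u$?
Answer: $-2486$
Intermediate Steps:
$N = 0$ ($N = \frac{5}{2} \cdot 0 = 0$)
$z{\left(E \right)} = \frac{2}{3}$ ($z{\left(E \right)} = \frac{2}{3} + \frac{0 \cdot 1 E}{3} = \frac{2}{3} + \frac{0 E}{3} = \frac{2}{3} + \frac{1}{3} \cdot 0 = \frac{2}{3} + 0 = \frac{2}{3}$)
$w{\left(o \right)} = -5 + o^{2}$
$K{\left(T \right)} = 66 - 3 T$ ($K{\left(T \right)} = 6 + 3 \left(\left(-5 + 5^{2}\right) - T\right) = 6 + 3 \left(\left(-5 + 25\right) - T\right) = 6 + 3 \left(20 - T\right) = 6 - \left(-60 + 3 T\right) = 66 - 3 T$)
$K{\left(z{\left(2 \right)} \right)} - \left(-10\right) \left(-15\right) 17 = \left(66 - 2\right) - \left(-10\right) \left(-15\right) 17 = \left(66 - 2\right) - 150 \cdot 17 = 64 - 2550 = -2486$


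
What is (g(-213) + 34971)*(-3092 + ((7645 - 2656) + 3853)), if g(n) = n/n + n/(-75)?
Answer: 201105330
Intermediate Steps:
g(n) = 1 - n/75 (g(n) = 1 + n*(-1/75) = 1 - n/75)
(g(-213) + 34971)*(-3092 + ((7645 - 2656) + 3853)) = ((1 - 1/75*(-213)) + 34971)*(-3092 + ((7645 - 2656) + 3853)) = ((1 + 71/25) + 34971)*(-3092 + (4989 + 3853)) = (96/25 + 34971)*(-3092 + 8842) = (874371/25)*5750 = 201105330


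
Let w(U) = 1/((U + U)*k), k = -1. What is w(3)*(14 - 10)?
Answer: -⅔ ≈ -0.66667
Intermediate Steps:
w(U) = -1/(2*U) (w(U) = 1/((U + U)*(-1)) = -1/(2*U))
w(3)*(14 - 10) = (-½/3)*(14 - 10) = -½*⅓*4 = -⅙*4 = -⅔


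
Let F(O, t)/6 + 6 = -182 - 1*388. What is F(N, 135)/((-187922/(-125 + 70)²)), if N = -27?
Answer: 5227200/93961 ≈ 55.632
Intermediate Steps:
F(O, t) = -3456 (F(O, t) = -36 + 6*(-182 - 1*388) = -36 + 6*(-182 - 388) = -36 + 6*(-570) = -36 - 3420 = -3456)
F(N, 135)/((-187922/(-125 + 70)²)) = -3456*(-(-125 + 70)²/187922) = -3456/((-187922/((-55)²))) = -3456/((-187922/3025)) = -3456/((-187922*1/3025)) = -3456/(-187922/3025) = -3456*(-3025/187922) = 5227200/93961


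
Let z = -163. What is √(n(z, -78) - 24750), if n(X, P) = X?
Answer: I*√24913 ≈ 157.84*I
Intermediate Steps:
√(n(z, -78) - 24750) = √(-163 - 24750) = √(-24913) = I*√24913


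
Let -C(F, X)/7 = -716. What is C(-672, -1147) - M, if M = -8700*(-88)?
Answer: -760588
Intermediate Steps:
M = 765600
C(F, X) = 5012 (C(F, X) = -7*(-716) = 5012)
C(-672, -1147) - M = 5012 - 1*765600 = 5012 - 765600 = -760588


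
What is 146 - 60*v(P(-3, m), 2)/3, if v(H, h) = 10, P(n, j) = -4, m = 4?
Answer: -54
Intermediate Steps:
146 - 60*v(P(-3, m), 2)/3 = 146 - 600/3 = 146 - 60*10/3 = 146 - 200 = -54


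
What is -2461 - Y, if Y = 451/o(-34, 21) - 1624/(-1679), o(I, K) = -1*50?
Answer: -205924921/83950 ≈ -2452.9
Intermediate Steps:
o(I, K) = -50
Y = -676029/83950 (Y = 451/(-50) - 1624/(-1679) = 451*(-1/50) - 1624*(-1/1679) = -451/50 + 1624/1679 = -676029/83950 ≈ -8.0528)
-2461 - Y = -2461 - 1*(-676029/83950) = -2461 + 676029/83950 = -205924921/83950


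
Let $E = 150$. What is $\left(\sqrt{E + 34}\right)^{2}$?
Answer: $184$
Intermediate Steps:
$\left(\sqrt{E + 34}\right)^{2} = \left(\sqrt{150 + 34}\right)^{2} = \left(\sqrt{184}\right)^{2} = \left(2 \sqrt{46}\right)^{2} = 184$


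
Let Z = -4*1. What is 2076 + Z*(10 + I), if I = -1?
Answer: 2040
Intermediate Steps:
Z = -4
2076 + Z*(10 + I) = 2076 - 4*(10 - 1) = 2076 - 4*9 = 2076 - 36 = 2040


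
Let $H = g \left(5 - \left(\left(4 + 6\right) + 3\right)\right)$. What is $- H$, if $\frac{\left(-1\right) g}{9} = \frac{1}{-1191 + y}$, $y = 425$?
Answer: $\frac{36}{383} \approx 0.093995$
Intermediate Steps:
$g = \frac{9}{766}$ ($g = - \frac{9}{-1191 + 425} = - \frac{9}{-766} = \left(-9\right) \left(- \frac{1}{766}\right) = \frac{9}{766} \approx 0.011749$)
$H = - \frac{36}{383}$ ($H = \frac{9 \left(5 - \left(\left(4 + 6\right) + 3\right)\right)}{766} = \frac{9 \left(5 - \left(10 + 3\right)\right)}{766} = \frac{9 \left(5 - 13\right)}{766} = \frac{9}{766} \left(-8\right) = - \frac{36}{383} \approx -0.093995$)
$- H = \left(-1\right) \left(- \frac{36}{383}\right) = \frac{36}{383}$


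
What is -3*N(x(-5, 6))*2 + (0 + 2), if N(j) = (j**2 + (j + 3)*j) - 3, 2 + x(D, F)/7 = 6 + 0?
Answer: -9892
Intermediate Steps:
x(D, F) = 28 (x(D, F) = -14 + 7*(6 + 0) = -14 + 7*6 = -14 + 42 = 28)
N(j) = -3 + j**2 + j*(3 + j) (N(j) = (j**2 + (3 + j)*j) - 3 = (j**2 + j*(3 + j)) - 3 = -3 + j**2 + j*(3 + j))
-3*N(x(-5, 6))*2 + (0 + 2) = -3*(-3 + 2*28**2 + 3*28)*2 + (0 + 2) = -3*(-3 + 2*784 + 84)*2 + 2 = -3*(-3 + 1568 + 84)*2 + 2 = -3*1649*2 + 2 = -4947*2 + 2 = -9894 + 2 = -9892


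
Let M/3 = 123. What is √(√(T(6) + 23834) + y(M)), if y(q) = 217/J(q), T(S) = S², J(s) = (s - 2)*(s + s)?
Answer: √(6530398 + 8150839524*√23870)/90282 ≈ 12.430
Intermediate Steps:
M = 369 (M = 3*123 = 369)
J(s) = 2*s*(-2 + s) (J(s) = (-2 + s)*(2*s) = 2*s*(-2 + s))
y(q) = 217/(2*q*(-2 + q)) (y(q) = 217/((2*q*(-2 + q))) = 217*(1/(2*q*(-2 + q))) = 217/(2*q*(-2 + q)))
√(√(T(6) + 23834) + y(M)) = √(√(6² + 23834) + (217/2)/(369*(-2 + 369))) = √(√(36 + 23834) + (217/2)*(1/369)/367) = √(√23870 + (217/2)*(1/369)*(1/367)) = √(√23870 + 217/270846) = √(217/270846 + √23870)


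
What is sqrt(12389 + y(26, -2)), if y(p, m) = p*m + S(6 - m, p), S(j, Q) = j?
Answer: sqrt(12345) ≈ 111.11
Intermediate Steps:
y(p, m) = 6 - m + m*p (y(p, m) = p*m + (6 - m) = m*p + (6 - m) = 6 - m + m*p)
sqrt(12389 + y(26, -2)) = sqrt(12389 + (6 - 1*(-2) - 2*26)) = sqrt(12389 + (6 + 2 - 52)) = sqrt(12389 - 44) = sqrt(12345)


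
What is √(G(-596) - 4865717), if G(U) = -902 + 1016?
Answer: I*√4865603 ≈ 2205.8*I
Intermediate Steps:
G(U) = 114
√(G(-596) - 4865717) = √(114 - 4865717) = √(-4865603) = I*√4865603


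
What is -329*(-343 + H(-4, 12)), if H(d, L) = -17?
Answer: 118440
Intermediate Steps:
-329*(-343 + H(-4, 12)) = -329*(-343 - 17) = -329*(-360) = 118440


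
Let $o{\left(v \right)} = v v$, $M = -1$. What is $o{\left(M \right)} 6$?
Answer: $6$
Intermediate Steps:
$o{\left(v \right)} = v^{2}$
$o{\left(M \right)} 6 = \left(-1\right)^{2} \cdot 6 = 1 \cdot 6 = 6$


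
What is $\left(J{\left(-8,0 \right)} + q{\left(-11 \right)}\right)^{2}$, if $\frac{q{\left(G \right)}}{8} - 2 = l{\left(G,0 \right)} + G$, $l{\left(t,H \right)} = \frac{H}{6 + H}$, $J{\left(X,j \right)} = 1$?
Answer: $5041$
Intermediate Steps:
$l{\left(t,H \right)} = \frac{H}{6 + H}$
$q{\left(G \right)} = 16 + 8 G$ ($q{\left(G \right)} = 16 + 8 \left(\frac{0}{6 + 0} + G\right) = 16 + 8 \left(\frac{0}{6} + G\right) = 16 + 8 \left(0 \cdot \frac{1}{6} + G\right) = 16 + 8 \left(0 + G\right) = 16 + 8 G$)
$\left(J{\left(-8,0 \right)} + q{\left(-11 \right)}\right)^{2} = \left(1 + \left(16 + 8 \left(-11\right)\right)\right)^{2} = \left(1 + \left(16 - 88\right)\right)^{2} = \left(1 - 72\right)^{2} = \left(-71\right)^{2} = 5041$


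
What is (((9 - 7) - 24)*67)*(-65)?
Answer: 95810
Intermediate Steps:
(((9 - 7) - 24)*67)*(-65) = ((2 - 24)*67)*(-65) = -22*67*(-65) = -1474*(-65) = 95810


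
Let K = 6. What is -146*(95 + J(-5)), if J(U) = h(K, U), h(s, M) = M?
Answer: -13140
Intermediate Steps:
J(U) = U
-146*(95 + J(-5)) = -146*(95 - 5) = -146*90 = -13140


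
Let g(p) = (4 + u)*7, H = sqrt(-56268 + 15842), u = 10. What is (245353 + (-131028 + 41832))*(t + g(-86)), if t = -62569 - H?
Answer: -9755283947 - 156157*I*sqrt(40426) ≈ -9.7553e+9 - 3.1397e+7*I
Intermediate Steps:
H = I*sqrt(40426) (H = sqrt(-40426) = I*sqrt(40426) ≈ 201.06*I)
t = -62569 - I*sqrt(40426) ≈ -62569.0 - 201.06*I
g(p) = 98 (g(p) = (4 + 10)*7 = 14*7 = 98)
(245353 + (-131028 + 41832))*(t + g(-86)) = (245353 + (-131028 + 41832))*((-62569 - I*sqrt(40426)) + 98) = (245353 - 89196)*(-62471 - I*sqrt(40426)) = 156157*(-62471 - I*sqrt(40426)) = -9755283947 - 156157*I*sqrt(40426)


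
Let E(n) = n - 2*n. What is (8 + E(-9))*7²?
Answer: 833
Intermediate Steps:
E(n) = -n
(8 + E(-9))*7² = (8 - 1*(-9))*7² = (8 + 9)*49 = 17*49 = 833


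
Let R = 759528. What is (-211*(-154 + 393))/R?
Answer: -50429/759528 ≈ -0.066395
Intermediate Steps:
(-211*(-154 + 393))/R = -211*(-154 + 393)/759528 = -211*239*(1/759528) = -50429*1/759528 = -50429/759528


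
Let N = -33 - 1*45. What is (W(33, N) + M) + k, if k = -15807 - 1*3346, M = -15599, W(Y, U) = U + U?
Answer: -34908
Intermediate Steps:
N = -78 (N = -33 - 45 = -78)
W(Y, U) = 2*U
k = -19153 (k = -15807 - 3346 = -19153)
(W(33, N) + M) + k = (2*(-78) - 15599) - 19153 = (-156 - 15599) - 19153 = -15755 - 19153 = -34908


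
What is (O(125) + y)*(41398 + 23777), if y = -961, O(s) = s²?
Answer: 955726200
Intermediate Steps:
(O(125) + y)*(41398 + 23777) = (125² - 961)*(41398 + 23777) = (15625 - 961)*65175 = 14664*65175 = 955726200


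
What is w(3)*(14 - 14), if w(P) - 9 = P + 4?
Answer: 0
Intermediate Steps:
w(P) = 13 + P (w(P) = 9 + (P + 4) = 9 + (4 + P) = 13 + P)
w(3)*(14 - 14) = (13 + 3)*(14 - 14) = 16*0 = 0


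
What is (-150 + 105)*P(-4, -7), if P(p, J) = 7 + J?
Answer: 0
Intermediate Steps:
(-150 + 105)*P(-4, -7) = (-150 + 105)*(7 - 7) = -45*0 = 0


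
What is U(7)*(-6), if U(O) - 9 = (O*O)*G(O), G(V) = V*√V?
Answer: -54 - 2058*√7 ≈ -5499.0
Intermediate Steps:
G(V) = V^(3/2)
U(O) = 9 + O^(7/2) (U(O) = 9 + (O*O)*O^(3/2) = 9 + O²*O^(3/2) = 9 + O^(7/2))
U(7)*(-6) = (9 + 7^(7/2))*(-6) = (9 + 343*√7)*(-6) = -54 - 2058*√7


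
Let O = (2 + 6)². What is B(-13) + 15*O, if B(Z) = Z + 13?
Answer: 960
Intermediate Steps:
B(Z) = 13 + Z
O = 64 (O = 8² = 64)
B(-13) + 15*O = (13 - 13) + 15*64 = 0 + 960 = 960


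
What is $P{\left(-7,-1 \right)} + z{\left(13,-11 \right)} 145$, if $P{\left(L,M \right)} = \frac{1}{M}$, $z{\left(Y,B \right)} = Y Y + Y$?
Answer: $26389$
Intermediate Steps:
$z{\left(Y,B \right)} = Y + Y^{2}$ ($z{\left(Y,B \right)} = Y^{2} + Y = Y + Y^{2}$)
$P{\left(-7,-1 \right)} + z{\left(13,-11 \right)} 145 = \frac{1}{-1} + 13 \left(1 + 13\right) 145 = -1 + 13 \cdot 14 \cdot 145 = -1 + 182 \cdot 145 = -1 + 26390 = 26389$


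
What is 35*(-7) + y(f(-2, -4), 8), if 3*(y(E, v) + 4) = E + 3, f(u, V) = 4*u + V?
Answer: -252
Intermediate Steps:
f(u, V) = V + 4*u
y(E, v) = -3 + E/3 (y(E, v) = -4 + (E + 3)/3 = -4 + (3 + E)/3 = -4 + (1 + E/3) = -3 + E/3)
35*(-7) + y(f(-2, -4), 8) = 35*(-7) + (-3 + (-4 + 4*(-2))/3) = -245 + (-3 + (-4 - 8)/3) = -245 + (-3 + (1/3)*(-12)) = -245 + (-3 - 4) = -245 - 7 = -252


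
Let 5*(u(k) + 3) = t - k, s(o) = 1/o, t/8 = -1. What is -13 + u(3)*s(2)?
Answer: -78/5 ≈ -15.600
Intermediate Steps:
t = -8 (t = 8*(-1) = -8)
s(o) = 1/o
u(k) = -23/5 - k/5 (u(k) = -3 + (-8 - k)/5 = -3 + (-8/5 - k/5) = -23/5 - k/5)
-13 + u(3)*s(2) = -13 + (-23/5 - ⅕*3)/2 = -13 + (-23/5 - ⅗)*(½) = -13 - 26/5*½ = -13 - 13/5 = -78/5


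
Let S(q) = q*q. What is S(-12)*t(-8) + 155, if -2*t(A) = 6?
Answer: -277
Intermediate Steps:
t(A) = -3 (t(A) = -½*6 = -3)
S(q) = q²
S(-12)*t(-8) + 155 = (-12)²*(-3) + 155 = 144*(-3) + 155 = -432 + 155 = -277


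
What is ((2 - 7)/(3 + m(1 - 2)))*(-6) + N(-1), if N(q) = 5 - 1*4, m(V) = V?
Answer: 16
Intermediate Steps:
N(q) = 1 (N(q) = 5 - 4 = 1)
((2 - 7)/(3 + m(1 - 2)))*(-6) + N(-1) = ((2 - 7)/(3 + (1 - 2)))*(-6) + 1 = -5/(3 - 1)*(-6) + 1 = -5/2*(-6) + 1 = 15 + 1 = 16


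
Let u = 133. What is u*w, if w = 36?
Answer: 4788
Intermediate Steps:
u*w = 133*36 = 4788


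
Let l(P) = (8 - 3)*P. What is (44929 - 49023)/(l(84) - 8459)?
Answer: 4094/8039 ≈ 0.50927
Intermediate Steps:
l(P) = 5*P
(44929 - 49023)/(l(84) - 8459) = (44929 - 49023)/(5*84 - 8459) = -4094/(420 - 8459) = -4094/(-8039) = -4094*(-1/8039) = 4094/8039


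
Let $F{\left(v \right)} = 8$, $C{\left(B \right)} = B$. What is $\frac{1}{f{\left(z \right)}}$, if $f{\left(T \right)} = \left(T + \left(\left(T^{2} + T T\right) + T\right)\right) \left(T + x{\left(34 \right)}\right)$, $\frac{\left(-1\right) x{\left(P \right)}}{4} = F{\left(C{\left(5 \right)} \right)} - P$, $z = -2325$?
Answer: $- \frac{1}{24001458600} \approx -4.1664 \cdot 10^{-11}$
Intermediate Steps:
$x{\left(P \right)} = -32 + 4 P$ ($x{\left(P \right)} = - 4 \left(8 - P\right) = -32 + 4 P$)
$f{\left(T \right)} = \left(104 + T\right) \left(2 T + 2 T^{2}\right)$ ($f{\left(T \right)} = \left(T + \left(\left(T^{2} + T T\right) + T\right)\right) \left(T + \left(-32 + 4 \cdot 34\right)\right) = \left(T + \left(\left(T^{2} + T^{2}\right) + T\right)\right) \left(T + \left(-32 + 136\right)\right) = \left(T + \left(2 T^{2} + T\right)\right) \left(T + 104\right) = \left(T + \left(T + 2 T^{2}\right)\right) \left(104 + T\right) = \left(2 T + 2 T^{2}\right) \left(104 + T\right) = \left(104 + T\right) \left(2 T + 2 T^{2}\right)$)
$\frac{1}{f{\left(z \right)}} = \frac{1}{2 \left(-2325\right) \left(104 + \left(-2325\right)^{2} + 105 \left(-2325\right)\right)} = \frac{1}{2 \left(-2325\right) \left(104 + 5405625 - 244125\right)} = \frac{1}{2 \left(-2325\right) 5161604} = \frac{1}{-24001458600} = - \frac{1}{24001458600}$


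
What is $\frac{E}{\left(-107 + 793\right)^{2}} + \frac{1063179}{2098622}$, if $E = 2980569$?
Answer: $\frac{3377707730301}{493801559356} \approx 6.8402$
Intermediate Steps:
$\frac{E}{\left(-107 + 793\right)^{2}} + \frac{1063179}{2098622} = \frac{2980569}{\left(-107 + 793\right)^{2}} + \frac{1063179}{2098622} = \frac{2980569}{686^{2}} + 1063179 \cdot \frac{1}{2098622} = \frac{2980569}{470596} + \frac{1063179}{2098622} = \frac{3377707730301}{493801559356}$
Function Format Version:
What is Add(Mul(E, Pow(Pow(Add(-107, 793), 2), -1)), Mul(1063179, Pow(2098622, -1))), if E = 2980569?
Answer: Rational(3377707730301, 493801559356) ≈ 6.8402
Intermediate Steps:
Add(Mul(E, Pow(Pow(Add(-107, 793), 2), -1)), Mul(1063179, Pow(2098622, -1))) = Add(Mul(2980569, Pow(Pow(Add(-107, 793), 2), -1)), Mul(1063179, Pow(2098622, -1))) = Add(Mul(2980569, Pow(Pow(686, 2), -1)), Mul(1063179, Rational(1, 2098622))) = Add(Mul(2980569, Pow(470596, -1)), Rational(1063179, 2098622)) = Add(Mul(2980569, Rational(1, 470596)), Rational(1063179, 2098622)) = Add(Rational(2980569, 470596), Rational(1063179, 2098622)) = Rational(3377707730301, 493801559356)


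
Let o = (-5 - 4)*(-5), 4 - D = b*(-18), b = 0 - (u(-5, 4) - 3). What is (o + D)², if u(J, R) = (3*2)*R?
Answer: 108241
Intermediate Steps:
u(J, R) = 6*R
b = -21 (b = 0 - (6*4 - 3) = 0 - (24 - 3) = 0 - 1*21 = 0 - 21 = -21)
D = -374 (D = 4 - (-21)*(-18) = 4 - 1*378 = 4 - 378 = -374)
o = 45 (o = -9*(-5) = 45)
(o + D)² = (45 - 374)² = (-329)² = 108241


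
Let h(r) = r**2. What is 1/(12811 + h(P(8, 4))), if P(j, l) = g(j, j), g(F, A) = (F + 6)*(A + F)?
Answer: 1/62987 ≈ 1.5876e-5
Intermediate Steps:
g(F, A) = (6 + F)*(A + F)
P(j, l) = 2*j**2 + 12*j (P(j, l) = j**2 + 6*j + 6*j + j*j = j**2 + 6*j + 6*j + j**2 = 2*j**2 + 12*j)
1/(12811 + h(P(8, 4))) = 1/(12811 + (2*8*(6 + 8))**2) = 1/(12811 + (2*8*14)**2) = 1/(12811 + 224**2) = 1/(12811 + 50176) = 1/62987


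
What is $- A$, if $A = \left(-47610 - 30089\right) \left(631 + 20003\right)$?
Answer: $1603241166$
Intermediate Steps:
$A = -1603241166$ ($A = \left(-77699\right) 20634 = -1603241166$)
$- A = \left(-1\right) \left(-1603241166\right) = 1603241166$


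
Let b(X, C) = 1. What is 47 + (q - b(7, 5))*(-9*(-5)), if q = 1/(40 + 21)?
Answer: 167/61 ≈ 2.7377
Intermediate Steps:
q = 1/61 ≈ 0.016393
47 + (q - b(7, 5))*(-9*(-5)) = 47 + (1/61 - 1*1)*(-9*(-5)) = 47 + (1/61 - 1)*45 = 47 - 60/61*45 = 47 - 2700/61 = 167/61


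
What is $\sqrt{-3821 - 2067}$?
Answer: $16 i \sqrt{23} \approx 76.733 i$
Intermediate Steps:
$\sqrt{-3821 - 2067} = \sqrt{-5888} = 16 i \sqrt{23}$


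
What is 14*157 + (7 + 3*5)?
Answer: 2220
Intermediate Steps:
14*157 + (7 + 3*5) = 2198 + (7 + 15) = 2198 + 22 = 2220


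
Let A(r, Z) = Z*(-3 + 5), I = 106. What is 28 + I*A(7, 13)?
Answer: 2784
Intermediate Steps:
A(r, Z) = 2*Z (A(r, Z) = Z*2 = 2*Z)
28 + I*A(7, 13) = 28 + 106*(2*13) = 28 + 106*26 = 28 + 2756 = 2784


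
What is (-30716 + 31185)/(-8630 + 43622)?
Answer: 469/34992 ≈ 0.013403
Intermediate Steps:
(-30716 + 31185)/(-8630 + 43622) = 469/34992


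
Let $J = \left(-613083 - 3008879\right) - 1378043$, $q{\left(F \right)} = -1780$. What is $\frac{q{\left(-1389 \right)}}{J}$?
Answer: $\frac{356}{1000001} \approx 0.000356$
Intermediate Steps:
$J = -5000005$ ($J = -3621962 - 1378043 = -5000005$)
$\frac{q{\left(-1389 \right)}}{J} = - \frac{1780}{-5000005} = \left(-1780\right) \left(- \frac{1}{5000005}\right) = \frac{356}{1000001}$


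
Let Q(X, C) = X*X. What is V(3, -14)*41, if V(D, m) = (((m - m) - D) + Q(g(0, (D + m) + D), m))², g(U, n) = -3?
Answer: 1476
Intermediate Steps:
Q(X, C) = X²
V(D, m) = (9 - D)² (V(D, m) = (((m - m) - D) + (-3)²)² = ((0 - D) + 9)² = (-D + 9)² = (9 - D)²)
V(3, -14)*41 = (-9 + 3)²*41 = (-6)²*41 = 36*41 = 1476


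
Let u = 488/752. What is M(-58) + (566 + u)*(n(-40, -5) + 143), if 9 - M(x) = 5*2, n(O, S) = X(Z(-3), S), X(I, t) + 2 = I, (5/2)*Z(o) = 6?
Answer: 7638107/94 ≈ 81257.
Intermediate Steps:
Z(o) = 12/5 (Z(o) = (2/5)*6 = 12/5)
X(I, t) = -2 + I
n(O, S) = 2/5 (n(O, S) = -2 + 12/5 = 2/5)
u = 61/94 (u = 488*(1/752) = 61/94 ≈ 0.64894)
M(x) = -1 (M(x) = 9 - 5*2 = 9 - 1*10 = 9 - 10 = -1)
M(-58) + (566 + u)*(n(-40, -5) + 143) = -1 + (566 + 61/94)*(2/5 + 143) = -1 + (53265/94)*(717/5) = -1 + 7638201/94 = 7638107/94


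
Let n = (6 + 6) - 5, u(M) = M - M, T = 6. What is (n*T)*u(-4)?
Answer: 0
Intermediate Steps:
u(M) = 0
n = 7 (n = 12 - 5 = 7)
(n*T)*u(-4) = (7*6)*0 = 42*0 = 0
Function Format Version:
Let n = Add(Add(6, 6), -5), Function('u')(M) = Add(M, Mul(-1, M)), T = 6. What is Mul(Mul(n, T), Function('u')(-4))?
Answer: 0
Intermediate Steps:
Function('u')(M) = 0
n = 7 (n = Add(12, -5) = 7)
Mul(Mul(n, T), Function('u')(-4)) = Mul(Mul(7, 6), 0) = Mul(42, 0) = 0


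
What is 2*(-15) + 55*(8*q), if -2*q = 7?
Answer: -1570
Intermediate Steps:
q = -7/2 (q = -½*7 = -7/2 ≈ -3.5000)
2*(-15) + 55*(8*q) = 2*(-15) + 55*(8*(-7/2)) = -30 + 55*(-28) = -30 - 1540 = -1570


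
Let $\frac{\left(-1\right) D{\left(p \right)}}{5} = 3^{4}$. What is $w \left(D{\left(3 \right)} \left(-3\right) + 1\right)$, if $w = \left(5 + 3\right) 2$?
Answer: $19456$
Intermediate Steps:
$D{\left(p \right)} = -405$ ($D{\left(p \right)} = - 5 \cdot 3^{4} = \left(-5\right) 81 = -405$)
$w = 16$ ($w = 8 \cdot 2 = 16$)
$w \left(D{\left(3 \right)} \left(-3\right) + 1\right) = 16 \left(\left(-405\right) \left(-3\right) + 1\right) = 16 \left(1215 + 1\right) = 16 \cdot 1216 = 19456$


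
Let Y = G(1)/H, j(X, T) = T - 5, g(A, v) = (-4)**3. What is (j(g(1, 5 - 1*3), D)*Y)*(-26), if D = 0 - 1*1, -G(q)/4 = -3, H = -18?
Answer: -104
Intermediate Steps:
G(q) = 12 (G(q) = -4*(-3) = 12)
g(A, v) = -64
D = -1 (D = 0 - 1 = -1)
j(X, T) = -5 + T
Y = -2/3 (Y = 12/(-18) = 12*(-1/18) = -2/3 ≈ -0.66667)
(j(g(1, 5 - 1*3), D)*Y)*(-26) = ((-5 - 1)*(-2/3))*(-26) = -6*(-2/3)*(-26) = 4*(-26) = -104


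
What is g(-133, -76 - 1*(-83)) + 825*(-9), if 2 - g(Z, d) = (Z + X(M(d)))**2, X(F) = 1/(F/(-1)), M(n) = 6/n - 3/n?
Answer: -231643/9 ≈ -25738.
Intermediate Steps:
M(n) = 3/n
X(F) = -1/F (X(F) = 1/(F*(-1)) = 1/(-F) = -1/F)
g(Z, d) = 2 - (Z - d/3)**2 (g(Z, d) = 2 - (Z - 1/(3/d))**2 = 2 - (Z - d/3)**2)
g(-133, -76 - 1*(-83)) + 825*(-9) = (2 - (-(-76 - 1*(-83)) + 3*(-133))**2/9) + 825*(-9) = (2 - (-(-76 + 83) - 399)**2/9) - 7425 = (2 - (-1*7 - 399)**2/9) - 7425 = (2 - (-7 - 399)**2/9) - 7425 = (2 - 1/9*(-406)**2) - 7425 = (2 - 1/9*164836) - 7425 = (2 - 164836/9) - 7425 = -164818/9 - 7425 = -231643/9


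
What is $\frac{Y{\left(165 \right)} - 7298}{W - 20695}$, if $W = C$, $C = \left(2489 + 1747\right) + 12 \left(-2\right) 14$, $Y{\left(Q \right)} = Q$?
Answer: $\frac{7133}{16795} \approx 0.42471$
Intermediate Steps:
$C = 3900$ ($C = 4236 - 336 = 3900$)
$W = 3900$
$\frac{Y{\left(165 \right)} - 7298}{W - 20695} = \frac{165 - 7298}{3900 - 20695} = - \frac{7133}{-16795} = \left(-7133\right) \left(- \frac{1}{16795}\right) = \frac{7133}{16795}$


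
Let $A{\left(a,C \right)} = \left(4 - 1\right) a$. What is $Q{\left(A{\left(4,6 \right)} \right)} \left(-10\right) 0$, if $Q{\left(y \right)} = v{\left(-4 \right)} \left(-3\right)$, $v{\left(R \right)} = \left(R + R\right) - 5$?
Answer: $0$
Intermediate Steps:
$v{\left(R \right)} = -5 + 2 R$ ($v{\left(R \right)} = 2 R - 5 = -5 + 2 R$)
$A{\left(a,C \right)} = 3 a$
$Q{\left(y \right)} = 39$ ($Q{\left(y \right)} = \left(-5 + 2 \left(-4\right)\right) \left(-3\right) = \left(-5 - 8\right) \left(-3\right) = \left(-13\right) \left(-3\right) = 39$)
$Q{\left(A{\left(4,6 \right)} \right)} \left(-10\right) 0 = 39 \left(-10\right) 0 = \left(-390\right) 0 = 0$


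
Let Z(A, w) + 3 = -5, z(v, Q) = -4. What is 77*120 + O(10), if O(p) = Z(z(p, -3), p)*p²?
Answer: 8440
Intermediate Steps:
Z(A, w) = -8 (Z(A, w) = -3 - 5 = -8)
O(p) = -8*p²
77*120 + O(10) = 77*120 - 8*10² = 9240 - 8*100 = 9240 - 800 = 8440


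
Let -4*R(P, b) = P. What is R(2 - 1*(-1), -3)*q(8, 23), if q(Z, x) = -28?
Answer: 21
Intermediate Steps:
R(P, b) = -P/4
R(2 - 1*(-1), -3)*q(8, 23) = -(2 - 1*(-1))/4*(-28) = -(2 + 1)/4*(-28) = -¼*3*(-28) = -¾*(-28) = 21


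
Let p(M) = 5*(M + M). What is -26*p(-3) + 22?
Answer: 802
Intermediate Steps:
p(M) = 10*M (p(M) = 5*(2*M) = 10*M)
-26*p(-3) + 22 = -260*(-3) + 22 = -26*(-30) + 22 = 780 + 22 = 802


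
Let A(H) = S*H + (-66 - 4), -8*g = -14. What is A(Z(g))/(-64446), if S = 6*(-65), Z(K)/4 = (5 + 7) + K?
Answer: 10760/32223 ≈ 0.33392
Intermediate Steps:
g = 7/4 (g = -1/8*(-14) = 7/4 ≈ 1.7500)
Z(K) = 48 + 4*K (Z(K) = 4*((5 + 7) + K) = 4*(12 + K) = 48 + 4*K)
S = -390
A(H) = -70 - 390*H (A(H) = -390*H + (-66 - 4) = -390*H - 70 = -70 - 390*H)
A(Z(g))/(-64446) = (-70 - 390*(48 + 4*(7/4)))/(-64446) = (-70 - 390*(48 + 7))*(-1/64446) = (-70 - 390*55)*(-1/64446) = (-70 - 21450)*(-1/64446) = -21520*(-1/64446) = 10760/32223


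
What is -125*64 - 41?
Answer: -8041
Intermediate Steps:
-125*64 - 41 = -8000 - 41 = -8041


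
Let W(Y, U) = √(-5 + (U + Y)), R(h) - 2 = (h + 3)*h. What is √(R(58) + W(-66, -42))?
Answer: √(3540 + I*√113) ≈ 59.498 + 0.08933*I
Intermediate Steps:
R(h) = 2 + h*(3 + h) (R(h) = 2 + (h + 3)*h = 2 + (3 + h)*h = 2 + h*(3 + h))
W(Y, U) = √(-5 + U + Y)
√(R(58) + W(-66, -42)) = √((2 + 58² + 3*58) + √(-5 - 42 - 66)) = √((2 + 3364 + 174) + √(-113)) = √(3540 + I*√113)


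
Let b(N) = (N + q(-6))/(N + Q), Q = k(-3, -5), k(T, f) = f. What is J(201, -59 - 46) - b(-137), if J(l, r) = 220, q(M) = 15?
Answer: 15559/71 ≈ 219.14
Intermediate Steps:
Q = -5
b(N) = (15 + N)/(-5 + N) (b(N) = (N + 15)/(N - 5) = (15 + N)/(-5 + N))
J(201, -59 - 46) - b(-137) = 220 - (15 - 137)/(-5 - 137) = 220 - (-122)/(-142) = 220 - (-1)*(-122)/142 = 220 - 1*61/71 = 220 - 61/71 = 15559/71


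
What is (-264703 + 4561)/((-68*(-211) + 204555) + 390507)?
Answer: -130071/304705 ≈ -0.42688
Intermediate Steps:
(-264703 + 4561)/((-68*(-211) + 204555) + 390507) = -260142/((14348 + 204555) + 390507) = -260142/(218903 + 390507) = -260142/609410 = -260142*1/609410 = -130071/304705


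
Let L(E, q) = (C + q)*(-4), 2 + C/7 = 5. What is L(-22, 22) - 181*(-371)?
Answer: 66979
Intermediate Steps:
C = 21 (C = -14 + 7*5 = -14 + 35 = 21)
L(E, q) = -84 - 4*q (L(E, q) = (21 + q)*(-4) = -84 - 4*q)
L(-22, 22) - 181*(-371) = (-84 - 4*22) - 181*(-371) = (-84 - 88) + 67151 = -172 + 67151 = 66979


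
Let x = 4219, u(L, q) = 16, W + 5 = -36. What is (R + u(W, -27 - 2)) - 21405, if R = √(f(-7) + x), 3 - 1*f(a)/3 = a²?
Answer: -21389 + √4081 ≈ -21325.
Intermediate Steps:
W = -41 (W = -5 - 36 = -41)
f(a) = 9 - 3*a²
R = √4081 (R = √((9 - 3*(-7)²) + 4219) = √((9 - 3*49) + 4219) = √((9 - 147) + 4219) = √(-138 + 4219) = √4081 ≈ 63.883)
(R + u(W, -27 - 2)) - 21405 = (√4081 + 16) - 21405 = (16 + √4081) - 21405 = -21389 + √4081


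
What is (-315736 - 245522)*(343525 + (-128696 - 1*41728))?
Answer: -97154321058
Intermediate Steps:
(-315736 - 245522)*(343525 + (-128696 - 1*41728)) = -561258*(343525 + (-128696 - 41728)) = -561258*(343525 - 170424) = -561258*173101 = -97154321058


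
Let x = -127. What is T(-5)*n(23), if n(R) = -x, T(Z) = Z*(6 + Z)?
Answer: -635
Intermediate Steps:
n(R) = 127 (n(R) = -1*(-127) = 127)
T(-5)*n(23) = -5*(6 - 5)*127 = -5*1*127 = -5*127 = -635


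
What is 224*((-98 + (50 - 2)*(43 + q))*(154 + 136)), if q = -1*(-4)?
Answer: 140183680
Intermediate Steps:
q = 4
224*((-98 + (50 - 2)*(43 + q))*(154 + 136)) = 224*((-98 + (50 - 2)*(43 + 4))*(154 + 136)) = 224*((-98 + 48*47)*290) = 224*((-98 + 2256)*290) = 224*(2158*290) = 224*625820 = 140183680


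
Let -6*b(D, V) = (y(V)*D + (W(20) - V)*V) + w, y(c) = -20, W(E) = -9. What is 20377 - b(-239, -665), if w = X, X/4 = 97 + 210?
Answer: -153985/3 ≈ -51328.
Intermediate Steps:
X = 1228 (X = 4*(97 + 210) = 4*307 = 1228)
w = 1228
b(D, V) = -614/3 + 10*D/3 - V*(-9 - V)/6 (b(D, V) = -((-20*D + (-9 - V)*V) + 1228)/6 = -((-20*D + V*(-9 - V)) + 1228)/6 = -(1228 - 20*D + V*(-9 - V))/6 = -614/3 + 10*D/3 - V*(-9 - V)/6)
20377 - b(-239, -665) = 20377 - (-614/3 + (⅙)*(-665)² + (3/2)*(-665) + (10/3)*(-239)) = 20377 - (-614/3 + (⅙)*442225 - 1995/2 - 2390/3) = 20377 - (-614/3 + 442225/6 - 1995/2 - 2390/3) = 20377 - 1*215116/3 = 20377 - 215116/3 = -153985/3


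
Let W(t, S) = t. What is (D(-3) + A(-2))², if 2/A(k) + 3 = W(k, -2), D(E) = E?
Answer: 289/25 ≈ 11.560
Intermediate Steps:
A(k) = 2/(-3 + k)
(D(-3) + A(-2))² = (-3 + 2/(-3 - 2))² = (-3 + 2/(-5))² = (-3 + 2*(-⅕))² = (-3 - ⅖)² = (-17/5)² = 289/25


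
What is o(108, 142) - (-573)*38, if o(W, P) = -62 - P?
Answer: 21570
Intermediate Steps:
o(108, 142) - (-573)*38 = (-62 - 1*142) - (-573)*38 = (-62 - 142) - 1*(-21774) = -204 + 21774 = 21570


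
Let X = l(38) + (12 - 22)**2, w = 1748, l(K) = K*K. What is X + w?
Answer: 3292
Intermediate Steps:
l(K) = K**2
X = 1544 (X = 38**2 + (12 - 22)**2 = 1444 + (-10)**2 = 1444 + 100 = 1544)
X + w = 1544 + 1748 = 3292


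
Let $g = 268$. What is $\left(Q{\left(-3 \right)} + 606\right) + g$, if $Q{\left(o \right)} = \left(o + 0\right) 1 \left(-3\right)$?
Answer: $883$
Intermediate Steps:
$Q{\left(o \right)} = - 3 o$ ($Q{\left(o \right)} = o 1 \left(-3\right) = o \left(-3\right) = - 3 o$)
$\left(Q{\left(-3 \right)} + 606\right) + g = \left(\left(-3\right) \left(-3\right) + 606\right) + 268 = \left(9 + 606\right) + 268 = 615 + 268 = 883$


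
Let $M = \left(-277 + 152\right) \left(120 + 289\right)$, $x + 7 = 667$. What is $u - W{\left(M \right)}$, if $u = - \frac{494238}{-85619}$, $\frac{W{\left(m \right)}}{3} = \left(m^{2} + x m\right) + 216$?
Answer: $- \frac{662697054804999}{85619} \approx -7.7401 \cdot 10^{9}$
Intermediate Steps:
$x = 660$ ($x = -7 + 667 = 660$)
$M = -51125$ ($M = \left(-125\right) 409 = -51125$)
$W{\left(m \right)} = 648 + 3 m^{2} + 1980 m$ ($W{\left(m \right)} = 3 \left(\left(m^{2} + 660 m\right) + 216\right) = 3 \left(216 + m^{2} + 660 m\right) = 648 + 3 m^{2} + 1980 m$)
$u = \frac{494238}{85619}$ ($u = \left(-494238\right) \left(- \frac{1}{85619}\right) = \frac{494238}{85619} \approx 5.7725$)
$u - W{\left(M \right)} = \frac{494238}{85619} - \left(648 + 3 \left(-51125\right)^{2} + 1980 \left(-51125\right)\right) = \frac{494238}{85619} - \left(648 + 3 \cdot 2613765625 - 101227500\right) = \frac{494238}{85619} - \left(648 + 7841296875 - 101227500\right) = \frac{494238}{85619} - 7740070023 = - \frac{662697054804999}{85619}$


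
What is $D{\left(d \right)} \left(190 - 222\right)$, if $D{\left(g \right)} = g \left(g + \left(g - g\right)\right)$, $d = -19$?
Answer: $-11552$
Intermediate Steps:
$D{\left(g \right)} = g^{2}$ ($D{\left(g \right)} = g \left(g + 0\right) = g g = g^{2}$)
$D{\left(d \right)} \left(190 - 222\right) = \left(-19\right)^{2} \left(190 - 222\right) = 361 \left(-32\right) = -11552$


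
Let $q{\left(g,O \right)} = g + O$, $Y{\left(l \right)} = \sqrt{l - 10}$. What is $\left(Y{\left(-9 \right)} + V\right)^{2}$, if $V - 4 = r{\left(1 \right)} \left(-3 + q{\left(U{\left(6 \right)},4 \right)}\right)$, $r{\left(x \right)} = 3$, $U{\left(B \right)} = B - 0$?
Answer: $\left(25 + i \sqrt{19}\right)^{2} \approx 606.0 + 217.94 i$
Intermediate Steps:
$U{\left(B \right)} = B$ ($U{\left(B \right)} = B + 0 = B$)
$Y{\left(l \right)} = \sqrt{-10 + l}$
$q{\left(g,O \right)} = O + g$
$V = 25$ ($V = 4 + 3 \left(-3 + \left(4 + 6\right)\right) = 4 + 3 \left(-3 + 10\right) = 4 + 3 \cdot 7 = 4 + 21 = 25$)
$\left(Y{\left(-9 \right)} + V\right)^{2} = \left(\sqrt{-10 - 9} + 25\right)^{2} = \left(\sqrt{-19} + 25\right)^{2} = \left(i \sqrt{19} + 25\right)^{2} = \left(25 + i \sqrt{19}\right)^{2}$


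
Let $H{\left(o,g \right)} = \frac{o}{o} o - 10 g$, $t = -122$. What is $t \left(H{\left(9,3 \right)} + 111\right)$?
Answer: $-10980$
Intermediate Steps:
$H{\left(o,g \right)} = o - 10 g$ ($H{\left(o,g \right)} = 1 o - 10 g = o - 10 g$)
$t \left(H{\left(9,3 \right)} + 111\right) = - 122 \left(\left(9 - 30\right) + 111\right) = - 122 \left(-21 + 111\right) = \left(-122\right) 90 = -10980$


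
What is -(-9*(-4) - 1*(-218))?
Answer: -254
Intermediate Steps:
-(-9*(-4) - 1*(-218)) = -(36 + 218) = -1*254 = -254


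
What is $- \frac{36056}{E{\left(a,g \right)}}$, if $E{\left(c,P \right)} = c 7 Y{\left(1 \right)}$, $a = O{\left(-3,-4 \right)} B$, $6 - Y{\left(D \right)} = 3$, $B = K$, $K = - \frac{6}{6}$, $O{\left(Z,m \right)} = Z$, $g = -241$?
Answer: $- \frac{36056}{63} \approx -572.32$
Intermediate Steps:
$K = -1$ ($K = \left(-6\right) \frac{1}{6} = -1$)
$B = -1$
$Y{\left(D \right)} = 3$ ($Y{\left(D \right)} = 6 - 3 = 3$)
$a = 3$ ($a = \left(-3\right) \left(-1\right) = 3$)
$E{\left(c,P \right)} = 21 c$ ($E{\left(c,P \right)} = c 7 \cdot 3 = 7 c 3 = 21 c$)
$- \frac{36056}{E{\left(a,g \right)}} = - \frac{36056}{21 \cdot 3} = - \frac{36056}{63}$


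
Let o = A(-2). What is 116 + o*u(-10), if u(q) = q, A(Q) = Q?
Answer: 136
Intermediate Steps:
o = -2
116 + o*u(-10) = 116 - 2*(-10) = 116 + 20 = 136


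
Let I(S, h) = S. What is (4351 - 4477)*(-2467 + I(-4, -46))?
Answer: 311346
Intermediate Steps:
(4351 - 4477)*(-2467 + I(-4, -46)) = (4351 - 4477)*(-2467 - 4) = -126*(-2471) = 311346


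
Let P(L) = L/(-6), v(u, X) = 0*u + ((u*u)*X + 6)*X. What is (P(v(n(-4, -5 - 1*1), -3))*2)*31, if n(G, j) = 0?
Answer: 186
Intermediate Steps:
v(u, X) = X*(6 + X*u**2) (v(u, X) = 0 + (u**2*X + 6)*X = 0 + (X*u**2 + 6)*X = 0 + (6 + X*u**2)*X = 0 + X*(6 + X*u**2) = X*(6 + X*u**2))
P(L) = -L/6 (P(L) = L*(-1/6) = -L/6)
(P(v(n(-4, -5 - 1*1), -3))*2)*31 = (-(-1)*(6 - 3*0**2)/2*2)*31 = (-(-1)*(6 - 3*0)/2*2)*31 = (-(-1)*(6 + 0)/2*2)*31 = (-(-1)*6/2*2)*31 = (-1/6*(-18)*2)*31 = (3*2)*31 = 6*31 = 186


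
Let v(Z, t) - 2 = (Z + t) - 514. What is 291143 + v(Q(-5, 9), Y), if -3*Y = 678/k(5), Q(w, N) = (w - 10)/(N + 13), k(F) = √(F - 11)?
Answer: 6393867/22 + 113*I*√6/3 ≈ 2.9063e+5 + 92.264*I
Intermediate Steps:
k(F) = √(-11 + F)
Q(w, N) = (-10 + w)/(13 + N)
Y = 113*I*√6/3 (Y = -226/(√(-11 + 5)) = -226/(√(-6)) = -226/(I*√6) = -226*(-I*√6/6) = -(-113)*I*√6/3 = 113*I*√6/3 ≈ 92.264*I)
v(Z, t) = -512 + Z + t (v(Z, t) = 2 + ((Z + t) - 514) = 2 + (-514 + Z + t) = -512 + Z + t)
291143 + v(Q(-5, 9), Y) = 291143 + (-512 + (-10 - 5)/(13 + 9) + 113*I*√6/3) = 291143 + (-512 - 15/22 + 113*I*√6/3) = 291143 + (-11279/22 + 113*I*√6/3) = 6393867/22 + 113*I*√6/3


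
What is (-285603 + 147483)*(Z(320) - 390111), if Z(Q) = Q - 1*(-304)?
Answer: 53795944440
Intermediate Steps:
Z(Q) = 304 + Q (Z(Q) = Q + 304 = 304 + Q)
(-285603 + 147483)*(Z(320) - 390111) = (-285603 + 147483)*((304 + 320) - 390111) = -138120*(624 - 390111) = -138120*(-389487) = 53795944440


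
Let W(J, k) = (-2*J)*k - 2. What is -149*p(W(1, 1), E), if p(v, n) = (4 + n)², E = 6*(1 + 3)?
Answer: -116816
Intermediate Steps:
E = 24 (E = 6*4 = 24)
W(J, k) = -2 - 2*J*k (W(J, k) = -2*J*k - 2 = -2 - 2*J*k)
-149*p(W(1, 1), E) = -149*(4 + 24)² = -149*28² = -149*784 = -116816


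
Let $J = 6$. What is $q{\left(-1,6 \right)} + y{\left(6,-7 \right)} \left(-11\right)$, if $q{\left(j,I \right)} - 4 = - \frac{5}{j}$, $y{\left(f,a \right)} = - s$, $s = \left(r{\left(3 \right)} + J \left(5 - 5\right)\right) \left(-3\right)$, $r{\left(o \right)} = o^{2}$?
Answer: $-288$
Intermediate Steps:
$s = -27$ ($s = \left(3^{2} + 6 \left(5 - 5\right)\right) \left(-3\right) = \left(9 + 6 \cdot 0\right) \left(-3\right) = \left(9 + 0\right) \left(-3\right) = 9 \left(-3\right) = -27$)
$y{\left(f,a \right)} = 27$ ($y{\left(f,a \right)} = \left(-1\right) \left(-27\right) = 27$)
$q{\left(j,I \right)} = 4 - \frac{5}{j}$
$q{\left(-1,6 \right)} + y{\left(6,-7 \right)} \left(-11\right) = \left(4 - \frac{5}{-1}\right) + 27 \left(-11\right) = \left(4 - -5\right) - 297 = \left(4 + 5\right) - 297 = 9 - 297 = -288$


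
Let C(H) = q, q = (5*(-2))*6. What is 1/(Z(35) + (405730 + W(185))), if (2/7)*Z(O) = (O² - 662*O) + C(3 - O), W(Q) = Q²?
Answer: 2/725875 ≈ 2.7553e-6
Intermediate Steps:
q = -60 (q = -10*6 = -60)
C(H) = -60
Z(O) = -210 - 2317*O + 7*O²/2 (Z(O) = 7*((O² - 662*O) - 60)/2 = 7*(-60 + O² - 662*O)/2 = -210 - 2317*O + 7*O²/2)
1/(Z(35) + (405730 + W(185))) = 1/((-210 - 2317*35 + (7/2)*35²) + (405730 + 185²)) = 1/((-210 - 81095 + (7/2)*1225) + (405730 + 34225)) = 1/((-210 - 81095 + 8575/2) + 439955) = 1/(-154035/2 + 439955) = 1/(725875/2) = 2/725875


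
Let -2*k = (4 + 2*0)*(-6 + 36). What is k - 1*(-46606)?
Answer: 46546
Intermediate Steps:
k = -60 (k = -(4 + 2*0)*(-6 + 36)/2 = -(4 + 0)*30/2 = -2*30 = -½*120 = -60)
k - 1*(-46606) = -60 - 1*(-46606) = -60 + 46606 = 46546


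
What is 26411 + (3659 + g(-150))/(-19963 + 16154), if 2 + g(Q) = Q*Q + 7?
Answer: 100573335/3809 ≈ 26404.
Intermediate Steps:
g(Q) = 5 + Q**2 (g(Q) = -2 + (Q*Q + 7) = -2 + (Q**2 + 7) = -2 + (7 + Q**2) = 5 + Q**2)
26411 + (3659 + g(-150))/(-19963 + 16154) = 26411 + (3659 + (5 + (-150)**2))/(-19963 + 16154) = 26411 + (3659 + (5 + 22500))/(-3809) = 26411 + (3659 + 22505)*(-1/3809) = 26411 + 26164*(-1/3809) = 26411 - 26164/3809 = 100573335/3809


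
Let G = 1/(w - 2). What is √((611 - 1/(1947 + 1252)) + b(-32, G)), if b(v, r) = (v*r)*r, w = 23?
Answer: 2*√14066964985/9597 ≈ 24.717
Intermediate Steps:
G = 1/21 (G = 1/(23 - 2) = 1/21 ≈ 0.047619)
b(v, r) = v*r² (b(v, r) = (r*v)*r = v*r²)
√((611 - 1/(1947 + 1252)) + b(-32, G)) = √((611 - 1/(1947 + 1252)) - 32*(1/21)²) = √((611 - 1/3199) - 32*1/441) = √((611 - 1*1/3199) - 32/441) = √((611 - 1/3199) - 32/441) = √(1954588/3199 - 32/441) = √(123124420/201537) = 2*√14066964985/9597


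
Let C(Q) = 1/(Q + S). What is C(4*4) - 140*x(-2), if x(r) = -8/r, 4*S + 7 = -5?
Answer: -7279/13 ≈ -559.92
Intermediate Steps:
S = -3 (S = -7/4 + (¼)*(-5) = -7/4 - 5/4 = -3)
C(Q) = 1/(-3 + Q) (C(Q) = 1/(Q - 3) = 1/(-3 + Q))
C(4*4) - 140*x(-2) = 1/(-3 + 4*4) - (-1120)/(-2) = 1/(-3 + 16) - (-1120)*(-1)/2 = 1/13 - 140*4 = 1/13 - 560 = -7279/13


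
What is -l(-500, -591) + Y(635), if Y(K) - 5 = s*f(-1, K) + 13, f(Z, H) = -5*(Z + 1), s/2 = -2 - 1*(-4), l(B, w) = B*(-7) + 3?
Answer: -3485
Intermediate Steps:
l(B, w) = 3 - 7*B (l(B, w) = -7*B + 3 = 3 - 7*B)
s = 4 (s = 2*(-2 - 1*(-4)) = 2*(-2 + 4) = 2*2 = 4)
f(Z, H) = -5 - 5*Z (f(Z, H) = -5*(1 + Z) = -5 - 5*Z)
Y(K) = 18 (Y(K) = 5 + (4*(-5 - 5*(-1)) + 13) = 5 + (4*(-5 + 5) + 13) = 5 + (4*0 + 13) = 5 + (0 + 13) = 5 + 13 = 18)
-l(-500, -591) + Y(635) = -(3 - 7*(-500)) + 18 = -(3 + 3500) + 18 = -1*3503 + 18 = -3503 + 18 = -3485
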